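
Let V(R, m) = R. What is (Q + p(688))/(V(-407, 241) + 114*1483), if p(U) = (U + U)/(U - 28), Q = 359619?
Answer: 59337479/27828075 ≈ 2.1323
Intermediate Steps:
p(U) = 2*U/(-28 + U) (p(U) = (2*U)/(-28 + U) = 2*U/(-28 + U))
(Q + p(688))/(V(-407, 241) + 114*1483) = (359619 + 2*688/(-28 + 688))/(-407 + 114*1483) = (359619 + 2*688/660)/(-407 + 169062) = (359619 + 2*688*(1/660))/168655 = (359619 + 344/165)*(1/168655) = (59337479/165)*(1/168655) = 59337479/27828075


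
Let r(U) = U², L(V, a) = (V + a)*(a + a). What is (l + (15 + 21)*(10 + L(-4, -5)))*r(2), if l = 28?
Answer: 14512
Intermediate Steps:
L(V, a) = 2*a*(V + a) (L(V, a) = (V + a)*(2*a) = 2*a*(V + a))
(l + (15 + 21)*(10 + L(-4, -5)))*r(2) = (28 + (15 + 21)*(10 + 2*(-5)*(-4 - 5)))*2² = (28 + 36*(10 + 2*(-5)*(-9)))*4 = (28 + 36*(10 + 90))*4 = (28 + 36*100)*4 = (28 + 3600)*4 = 3628*4 = 14512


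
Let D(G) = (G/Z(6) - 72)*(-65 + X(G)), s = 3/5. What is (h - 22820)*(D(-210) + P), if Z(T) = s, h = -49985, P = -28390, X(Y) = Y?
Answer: -6382086300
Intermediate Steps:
s = ⅗ (s = 3*(⅕) = ⅗ ≈ 0.60000)
Z(T) = ⅗
D(G) = (-72 + 5*G/3)*(-65 + G) (D(G) = (G/(⅗) - 72)*(-65 + G) = (G*(5/3) - 72)*(-65 + G) = (5*G/3 - 72)*(-65 + G) = (-72 + 5*G/3)*(-65 + G))
(h - 22820)*(D(-210) + P) = (-49985 - 22820)*((4680 - 541/3*(-210) + (5/3)*(-210)²) - 28390) = -72805*((4680 + 37870 + (5/3)*44100) - 28390) = -72805*((4680 + 37870 + 73500) - 28390) = -72805*(116050 - 28390) = -72805*87660 = -6382086300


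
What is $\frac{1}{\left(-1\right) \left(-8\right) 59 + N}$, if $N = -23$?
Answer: $\frac{1}{449} \approx 0.0022272$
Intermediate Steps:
$\frac{1}{\left(-1\right) \left(-8\right) 59 + N} = \frac{1}{\left(-1\right) \left(-8\right) 59 - 23} = \frac{1}{8 \cdot 59 - 23} = \frac{1}{472 - 23} = \frac{1}{449}$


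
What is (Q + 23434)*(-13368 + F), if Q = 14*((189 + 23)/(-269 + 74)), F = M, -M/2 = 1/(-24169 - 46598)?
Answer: -4320122778538148/13799565 ≈ -3.1306e+8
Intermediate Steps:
M = 2/70767 (M = -2/(-24169 - 46598) = -2/(-70767) = -2*(-1/70767) = 2/70767 ≈ 2.8262e-5)
F = 2/70767 ≈ 2.8262e-5
Q = -2968/195 (Q = 14*(212/(-195)) = 14*(212*(-1/195)) = 14*(-212/195) = -2968/195 ≈ -15.221)
(Q + 23434)*(-13368 + F) = (-2968/195 + 23434)*(-13368 + 2/70767) = (4566662/195)*(-946013254/70767) = -4320122778538148/13799565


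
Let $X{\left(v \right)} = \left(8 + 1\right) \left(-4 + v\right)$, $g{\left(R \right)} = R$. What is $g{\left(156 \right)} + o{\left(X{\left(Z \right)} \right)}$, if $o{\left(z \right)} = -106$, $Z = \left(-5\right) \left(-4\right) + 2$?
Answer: $50$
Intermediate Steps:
$Z = 22$ ($Z = 20 + 2 = 22$)
$X{\left(v \right)} = -36 + 9 v$ ($X{\left(v \right)} = 9 \left(-4 + v\right) = -36 + 9 v$)
$g{\left(156 \right)} + o{\left(X{\left(Z \right)} \right)} = 156 - 106 = 50$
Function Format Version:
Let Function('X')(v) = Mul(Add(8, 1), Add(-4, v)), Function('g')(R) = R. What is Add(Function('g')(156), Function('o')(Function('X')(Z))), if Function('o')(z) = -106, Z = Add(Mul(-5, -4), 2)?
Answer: 50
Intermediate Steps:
Z = 22 (Z = Add(20, 2) = 22)
Function('X')(v) = Add(-36, Mul(9, v)) (Function('X')(v) = Mul(9, Add(-4, v)) = Add(-36, Mul(9, v)))
Add(Function('g')(156), Function('o')(Function('X')(Z))) = Add(156, -106) = 50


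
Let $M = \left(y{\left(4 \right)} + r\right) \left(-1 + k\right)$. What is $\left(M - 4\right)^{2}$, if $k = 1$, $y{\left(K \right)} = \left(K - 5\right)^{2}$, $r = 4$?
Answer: $16$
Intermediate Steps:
$y{\left(K \right)} = \left(-5 + K\right)^{2}$
$M = 0$ ($M = \left(\left(-5 + 4\right)^{2} + 4\right) \left(-1 + 1\right) = \left(\left(-1\right)^{2} + 4\right) 0 = \left(1 + 4\right) 0 = 5 \cdot 0 = 0$)
$\left(M - 4\right)^{2} = \left(0 - 4\right)^{2} = \left(-4\right)^{2} = 16$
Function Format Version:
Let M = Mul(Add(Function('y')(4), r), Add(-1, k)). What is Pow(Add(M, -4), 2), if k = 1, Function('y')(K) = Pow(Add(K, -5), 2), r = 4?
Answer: 16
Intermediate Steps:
Function('y')(K) = Pow(Add(-5, K), 2)
M = 0 (M = Mul(Add(Pow(Add(-5, 4), 2), 4), Add(-1, 1)) = Mul(Add(Pow(-1, 2), 4), 0) = Mul(Add(1, 4), 0) = Mul(5, 0) = 0)
Pow(Add(M, -4), 2) = Pow(Add(0, -4), 2) = Pow(-4, 2) = 16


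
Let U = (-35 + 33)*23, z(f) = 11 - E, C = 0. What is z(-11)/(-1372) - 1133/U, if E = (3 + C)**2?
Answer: 194298/7889 ≈ 24.629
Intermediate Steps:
E = 9 (E = (3 + 0)**2 = 3**2 = 9)
z(f) = 2 (z(f) = 11 - 1*9 = 11 - 9 = 2)
U = -46 (U = -2*23 = -46)
z(-11)/(-1372) - 1133/U = 2/(-1372) - 1133/(-46) = 2*(-1/1372) - 1133*(-1/46) = -1/686 + 1133/46 = 194298/7889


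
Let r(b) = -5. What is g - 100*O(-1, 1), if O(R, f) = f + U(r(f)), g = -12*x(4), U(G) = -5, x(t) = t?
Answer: 352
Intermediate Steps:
g = -48 (g = -12*4 = -48)
O(R, f) = -5 + f (O(R, f) = f - 5 = -5 + f)
g - 100*O(-1, 1) = -48 - 100*(-5 + 1) = -48 - 100*(-4) = -48 + 400 = 352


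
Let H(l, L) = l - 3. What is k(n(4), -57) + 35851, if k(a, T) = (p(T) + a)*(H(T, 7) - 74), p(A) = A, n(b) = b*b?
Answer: 41345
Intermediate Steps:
n(b) = b²
H(l, L) = -3 + l
k(a, T) = (-77 + T)*(T + a) (k(a, T) = (T + a)*((-3 + T) - 74) = (T + a)*(-77 + T) = (-77 + T)*(T + a))
k(n(4), -57) + 35851 = ((-57)² - 77*(-57) - 77*4² - 57*4²) + 35851 = (3249 + 4389 - 77*16 - 57*16) + 35851 = (3249 + 4389 - 1232 - 912) + 35851 = 5494 + 35851 = 41345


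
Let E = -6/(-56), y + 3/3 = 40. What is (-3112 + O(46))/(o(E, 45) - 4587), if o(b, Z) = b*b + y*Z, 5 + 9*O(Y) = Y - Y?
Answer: 21962192/19982511 ≈ 1.0991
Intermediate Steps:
y = 39 (y = -1 + 40 = 39)
O(Y) = -5/9 (O(Y) = -5/9 + (Y - Y)/9 = -5/9 + (⅑)*0 = -5/9 + 0 = -5/9)
E = 3/28 (E = -6*(-1/56) = 3/28 ≈ 0.10714)
o(b, Z) = b² + 39*Z (o(b, Z) = b*b + 39*Z = b² + 39*Z)
(-3112 + O(46))/(o(E, 45) - 4587) = (-3112 - 5/9)/(((3/28)² + 39*45) - 4587) = -28013/(9*((9/784 + 1755) - 4587)) = -28013/(9*(1375929/784 - 4587)) = -28013/(9*(-2220279/784)) = -28013/9*(-784/2220279) = 21962192/19982511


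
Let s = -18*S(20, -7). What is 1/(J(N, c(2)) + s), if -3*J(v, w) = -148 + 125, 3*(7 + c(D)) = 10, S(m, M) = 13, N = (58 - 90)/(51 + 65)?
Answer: -3/679 ≈ -0.0044183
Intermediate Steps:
N = -8/29 (N = -32/116 = -32*1/116 = -8/29 ≈ -0.27586)
c(D) = -11/3 (c(D) = -7 + (1/3)*10 = -7 + 10/3 = -11/3)
J(v, w) = 23/3 (J(v, w) = -(-148 + 125)/3 = -1/3*(-23) = 23/3)
s = -234 (s = -18*13 = -234)
1/(J(N, c(2)) + s) = 1/(23/3 - 234) = 1/(-679/3) = -3/679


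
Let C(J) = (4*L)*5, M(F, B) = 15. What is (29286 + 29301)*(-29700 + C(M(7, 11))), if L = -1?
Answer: -1741205640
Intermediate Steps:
C(J) = -20 (C(J) = (4*(-1))*5 = -4*5 = -20)
(29286 + 29301)*(-29700 + C(M(7, 11))) = (29286 + 29301)*(-29700 - 20) = 58587*(-29720) = -1741205640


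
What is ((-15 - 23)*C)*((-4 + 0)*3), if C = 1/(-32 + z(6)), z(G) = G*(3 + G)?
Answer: 228/11 ≈ 20.727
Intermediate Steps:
C = 1/22 (C = 1/(-32 + 6*(3 + 6)) = 1/(-32 + 6*9) = 1/(-32 + 54) = 1/22 ≈ 0.045455)
((-15 - 23)*C)*((-4 + 0)*3) = ((-15 - 23)*(1/22))*((-4 + 0)*3) = (-38*1/22)*(-4*3) = -19/11*(-12) = 228/11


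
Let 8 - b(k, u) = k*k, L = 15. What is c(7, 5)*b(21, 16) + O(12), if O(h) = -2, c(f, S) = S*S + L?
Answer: -17322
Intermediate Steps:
b(k, u) = 8 - k² (b(k, u) = 8 - k*k = 8 - k²)
c(f, S) = 15 + S² (c(f, S) = S*S + 15 = S² + 15 = 15 + S²)
c(7, 5)*b(21, 16) + O(12) = (15 + 5²)*(8 - 1*21²) - 2 = (15 + 25)*(8 - 1*441) - 2 = 40*(8 - 441) - 2 = 40*(-433) - 2 = -17320 - 2 = -17322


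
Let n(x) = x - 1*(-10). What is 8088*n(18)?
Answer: 226464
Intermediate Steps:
n(x) = 10 + x (n(x) = x + 10 = 10 + x)
8088*n(18) = 8088*(10 + 18) = 8088*28 = 226464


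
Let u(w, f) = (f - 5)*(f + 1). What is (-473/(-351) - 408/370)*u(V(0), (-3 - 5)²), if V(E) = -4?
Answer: 938159/999 ≈ 939.10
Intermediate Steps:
u(w, f) = (1 + f)*(-5 + f) (u(w, f) = (-5 + f)*(1 + f) = (1 + f)*(-5 + f))
(-473/(-351) - 408/370)*u(V(0), (-3 - 5)²) = (-473/(-351) - 408/370)*(-5 + ((-3 - 5)²)² - 4*(-3 - 5)²) = (-473*(-1/351) - 408*1/370)*(-5 + ((-8)²)² - 4*(-8)²) = (473/351 - 204/185)*(-5 + 64² - 4*64) = 15901*(-5 + 4096 - 256)/64935 = (15901/64935)*3835 = 938159/999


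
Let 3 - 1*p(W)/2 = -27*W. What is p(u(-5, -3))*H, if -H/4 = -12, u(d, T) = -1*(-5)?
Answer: 13248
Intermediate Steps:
u(d, T) = 5
p(W) = 6 + 54*W (p(W) = 6 - (-54)*W = 6 + 54*W)
H = 48 (H = -4*(-12) = 48)
p(u(-5, -3))*H = (6 + 54*5)*48 = (6 + 270)*48 = 276*48 = 13248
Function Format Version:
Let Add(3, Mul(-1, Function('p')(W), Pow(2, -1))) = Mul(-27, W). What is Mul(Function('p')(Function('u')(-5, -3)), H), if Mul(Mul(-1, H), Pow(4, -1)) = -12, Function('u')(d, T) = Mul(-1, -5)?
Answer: 13248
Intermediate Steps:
Function('u')(d, T) = 5
Function('p')(W) = Add(6, Mul(54, W)) (Function('p')(W) = Add(6, Mul(-2, Mul(-27, W))) = Add(6, Mul(54, W)))
H = 48 (H = Mul(-4, -12) = 48)
Mul(Function('p')(Function('u')(-5, -3)), H) = Mul(Add(6, Mul(54, 5)), 48) = Mul(Add(6, 270), 48) = Mul(276, 48) = 13248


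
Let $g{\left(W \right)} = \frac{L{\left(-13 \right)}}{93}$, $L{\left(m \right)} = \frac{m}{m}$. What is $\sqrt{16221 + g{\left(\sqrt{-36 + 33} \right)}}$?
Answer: $\frac{\sqrt{140295522}}{93} \approx 127.36$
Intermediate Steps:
$L{\left(m \right)} = 1$
$g{\left(W \right)} = \frac{1}{93}$ ($g{\left(W \right)} = 1 \cdot \frac{1}{93} = \frac{1}{93}$)
$\sqrt{16221 + g{\left(\sqrt{-36 + 33} \right)}} = \sqrt{16221 + \frac{1}{93}} = \sqrt{\frac{1508554}{93}} = \frac{\sqrt{140295522}}{93}$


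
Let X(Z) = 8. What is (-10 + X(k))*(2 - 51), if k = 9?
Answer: 98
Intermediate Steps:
(-10 + X(k))*(2 - 51) = (-10 + 8)*(2 - 51) = -2*(-49) = 98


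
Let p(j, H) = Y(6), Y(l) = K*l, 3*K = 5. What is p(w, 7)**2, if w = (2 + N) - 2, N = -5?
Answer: 100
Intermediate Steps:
K = 5/3 (K = (1/3)*5 = 5/3 ≈ 1.6667)
w = -5 (w = (2 - 5) - 2 = -3 - 2 = -5)
Y(l) = 5*l/3
p(j, H) = 10 (p(j, H) = (5/3)*6 = 10)
p(w, 7)**2 = 10**2 = 100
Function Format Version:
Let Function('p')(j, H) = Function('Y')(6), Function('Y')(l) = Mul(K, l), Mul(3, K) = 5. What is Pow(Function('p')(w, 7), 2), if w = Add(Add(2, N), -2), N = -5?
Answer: 100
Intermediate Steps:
K = Rational(5, 3) (K = Mul(Rational(1, 3), 5) = Rational(5, 3) ≈ 1.6667)
w = -5 (w = Add(Add(2, -5), -2) = Add(-3, -2) = -5)
Function('Y')(l) = Mul(Rational(5, 3), l)
Function('p')(j, H) = 10 (Function('p')(j, H) = Mul(Rational(5, 3), 6) = 10)
Pow(Function('p')(w, 7), 2) = Pow(10, 2) = 100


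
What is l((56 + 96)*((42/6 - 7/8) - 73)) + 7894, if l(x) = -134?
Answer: 7760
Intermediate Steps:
l((56 + 96)*((42/6 - 7/8) - 73)) + 7894 = -134 + 7894 = 7760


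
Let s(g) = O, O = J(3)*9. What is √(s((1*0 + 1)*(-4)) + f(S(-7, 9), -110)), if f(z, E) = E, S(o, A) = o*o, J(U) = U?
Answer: I*√83 ≈ 9.1104*I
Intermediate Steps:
S(o, A) = o²
O = 27 (O = 3*9 = 27)
s(g) = 27
√(s((1*0 + 1)*(-4)) + f(S(-7, 9), -110)) = √(27 - 110) = √(-83) = I*√83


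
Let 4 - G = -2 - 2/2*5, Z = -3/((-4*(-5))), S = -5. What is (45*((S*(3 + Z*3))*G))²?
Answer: 637310025/16 ≈ 3.9832e+7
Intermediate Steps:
Z = -3/20 ≈ -0.15000
G = 11 (G = 4 - (-2 - 2/2*5) = 4 - (-2 - 2*½*5) = 4 - (-2 - 1*5) = 4 - (-2 - 5) = 4 - 1*(-7) = 4 + 7 = 11)
(45*((S*(3 + Z*3))*G))² = (45*(-5*(3 - 3/20*3)*11))² = (45*(-5*(3 - 9/20)*11))² = (45*(-5*51/20*11))² = (45*(-51/4*11))² = (45*(-561/4))² = (-25245/4)² = 637310025/16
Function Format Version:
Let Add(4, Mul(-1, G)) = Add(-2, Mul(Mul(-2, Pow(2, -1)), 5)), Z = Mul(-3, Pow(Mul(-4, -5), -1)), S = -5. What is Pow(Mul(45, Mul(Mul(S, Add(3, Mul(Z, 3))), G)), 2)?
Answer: Rational(637310025, 16) ≈ 3.9832e+7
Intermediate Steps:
Z = Rational(-3, 20) (Z = Mul(-3, Pow(20, -1)) = Mul(-3, Rational(1, 20)) = Rational(-3, 20) ≈ -0.15000)
G = 11 (G = Add(4, Mul(-1, Add(-2, Mul(Mul(-2, Pow(2, -1)), 5)))) = Add(4, Mul(-1, Add(-2, Mul(Mul(-2, Rational(1, 2)), 5)))) = Add(4, Mul(-1, Add(-2, Mul(-1, 5)))) = Add(4, Mul(-1, Add(-2, -5))) = Add(4, Mul(-1, -7)) = Add(4, 7) = 11)
Pow(Mul(45, Mul(Mul(S, Add(3, Mul(Z, 3))), G)), 2) = Pow(Mul(45, Mul(Mul(-5, Add(3, Mul(Rational(-3, 20), 3))), 11)), 2) = Pow(Mul(45, Mul(Mul(-5, Add(3, Rational(-9, 20))), 11)), 2) = Pow(Mul(45, Mul(Mul(-5, Rational(51, 20)), 11)), 2) = Pow(Mul(45, Mul(Rational(-51, 4), 11)), 2) = Pow(Mul(45, Rational(-561, 4)), 2) = Pow(Rational(-25245, 4), 2) = Rational(637310025, 16)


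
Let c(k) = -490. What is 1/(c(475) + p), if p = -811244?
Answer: -1/811734 ≈ -1.2319e-6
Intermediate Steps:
1/(c(475) + p) = 1/(-490 - 811244) = 1/(-811734) = -1/811734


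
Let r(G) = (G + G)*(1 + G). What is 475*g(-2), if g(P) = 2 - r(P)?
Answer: -950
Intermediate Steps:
r(G) = 2*G*(1 + G) (r(G) = (2*G)*(1 + G) = 2*G*(1 + G))
g(P) = 2 - 2*P*(1 + P)
475*g(-2) = 475*(2 - 2*(-2)*(1 - 2)) = 475*(2 - 2*(-2)*(-1)) = 475*(2 - 4) = 475*(-2) = -950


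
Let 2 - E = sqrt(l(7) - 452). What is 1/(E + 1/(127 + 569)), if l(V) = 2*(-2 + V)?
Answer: 969528/216052321 + 484416*I*sqrt(442)/216052321 ≈ 0.0044875 + 0.047138*I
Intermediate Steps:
l(V) = -4 + 2*V
E = 2 - I*sqrt(442) (E = 2 - sqrt((-4 + 2*7) - 452) = 2 - sqrt((-4 + 14) - 452) = 2 - sqrt(10 - 452) = 2 - sqrt(-442) = 2 - I*sqrt(442) ≈ 2.0 - 21.024*I)
1/(E + 1/(127 + 569)) = 1/((2 - I*sqrt(442)) + 1/(127 + 569)) = 1/((2 - I*sqrt(442)) + 1/696) = 1/(1393/696 - I*sqrt(442))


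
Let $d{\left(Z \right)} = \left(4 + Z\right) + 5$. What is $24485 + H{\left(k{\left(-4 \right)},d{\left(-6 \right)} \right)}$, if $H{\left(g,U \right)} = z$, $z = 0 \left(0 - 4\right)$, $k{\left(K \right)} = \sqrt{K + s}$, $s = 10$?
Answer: $24485$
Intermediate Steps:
$d{\left(Z \right)} = 9 + Z$
$k{\left(K \right)} = \sqrt{10 + K}$ ($k{\left(K \right)} = \sqrt{K + 10} = \sqrt{10 + K}$)
$z = 0$ ($z = 0 \left(-4\right) = 0$)
$H{\left(g,U \right)} = 0$
$24485 + H{\left(k{\left(-4 \right)},d{\left(-6 \right)} \right)} = 24485 + 0 = 24485$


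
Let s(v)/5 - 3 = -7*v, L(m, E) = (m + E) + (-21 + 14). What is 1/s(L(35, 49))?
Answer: -1/2680 ≈ -0.00037313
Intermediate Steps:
L(m, E) = -7 + E + m (L(m, E) = (E + m) - 7 = -7 + E + m)
s(v) = 15 - 35*v (s(v) = 15 + 5*(-7*v) = 15 - 35*v)
1/s(L(35, 49)) = 1/(15 - 35*(-7 + 49 + 35)) = 1/(15 - 35*77) = 1/(15 - 2695) = 1/(-2680) = -1/2680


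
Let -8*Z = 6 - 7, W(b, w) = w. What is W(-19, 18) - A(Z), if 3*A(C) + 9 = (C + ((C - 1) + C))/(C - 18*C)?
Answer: 1066/51 ≈ 20.902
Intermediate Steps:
Z = ⅛ (Z = -(6 - 7)/8 = -⅛*(-1) = ⅛ ≈ 0.12500)
A(C) = -3 - (-1 + 3*C)/(51*C) (A(C) = -3 + ((C + ((C - 1) + C))/(C - 18*C))/3 = -3 + ((C + ((-1 + C) + C))/((-17*C)))/3 = -3 + ((C + (-1 + 2*C))*(-1/(17*C)))/3 = -3 + ((-1 + 3*C)*(-1/(17*C)))/3 = -3 + (-(-1 + 3*C)/(17*C))/3 = -3 - (-1 + 3*C)/(51*C))
W(-19, 18) - A(Z) = 18 - (1 - 156*⅛)/(51*⅛) = 18 - 8*(1 - 39/2)/51 = 18 - 8*(-37)/(51*2) = 18 - 1*(-148/51) = 18 + 148/51 = 1066/51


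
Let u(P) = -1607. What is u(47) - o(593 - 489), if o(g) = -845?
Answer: -762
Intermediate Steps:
u(47) - o(593 - 489) = -1607 - 1*(-845) = -1607 + 845 = -762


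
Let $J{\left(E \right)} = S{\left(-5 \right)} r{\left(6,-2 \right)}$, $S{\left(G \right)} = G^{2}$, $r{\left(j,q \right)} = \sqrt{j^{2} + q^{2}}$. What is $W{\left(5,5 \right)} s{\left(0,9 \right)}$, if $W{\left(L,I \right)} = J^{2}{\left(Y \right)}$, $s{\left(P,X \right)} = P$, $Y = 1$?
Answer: $0$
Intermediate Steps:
$J{\left(E \right)} = 50 \sqrt{10}$ ($J{\left(E \right)} = \left(-5\right)^{2} \sqrt{6^{2} + \left(-2\right)^{2}} = 25 \sqrt{36 + 4} = 25 \sqrt{40} = 25 \cdot 2 \sqrt{10} = 50 \sqrt{10}$)
$W{\left(L,I \right)} = 25000$ ($W{\left(L,I \right)} = \left(50 \sqrt{10}\right)^{2} = 25000$)
$W{\left(5,5 \right)} s{\left(0,9 \right)} = 25000 \cdot 0 = 0$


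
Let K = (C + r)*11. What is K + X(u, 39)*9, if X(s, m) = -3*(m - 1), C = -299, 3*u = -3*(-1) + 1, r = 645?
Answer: 2780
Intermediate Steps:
u = 4/3 (u = (-3*(-1) + 1)/3 = (3 + 1)/3 = (⅓)*4 = 4/3 ≈ 1.3333)
X(s, m) = 3 - 3*m (X(s, m) = -3*(-1 + m) = 3 - 3*m)
K = 3806 (K = (-299 + 645)*11 = 346*11 = 3806)
K + X(u, 39)*9 = 3806 + (3 - 3*39)*9 = 3806 + (3 - 117)*9 = 3806 - 114*9 = 3806 - 1026 = 2780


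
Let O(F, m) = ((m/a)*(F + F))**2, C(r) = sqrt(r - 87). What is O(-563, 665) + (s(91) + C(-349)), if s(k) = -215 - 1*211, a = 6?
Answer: 140171612191/9 + 2*I*sqrt(109) ≈ 1.5575e+10 + 20.881*I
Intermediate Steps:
s(k) = -426 (s(k) = -215 - 211 = -426)
C(r) = sqrt(-87 + r)
O(F, m) = F**2*m**2/9 (O(F, m) = ((m/6)*(F + F))**2 = ((m*(1/6))*(2*F))**2 = ((m/6)*(2*F))**2 = (F*m/3)**2 = F**2*m**2/9)
O(-563, 665) + (s(91) + C(-349)) = (1/9)*(-563)**2*665**2 + (-426 + sqrt(-87 - 349)) = (1/9)*316969*442225 + (-426 + sqrt(-436)) = 140171616025/9 + (-426 + 2*I*sqrt(109)) = 140171612191/9 + 2*I*sqrt(109)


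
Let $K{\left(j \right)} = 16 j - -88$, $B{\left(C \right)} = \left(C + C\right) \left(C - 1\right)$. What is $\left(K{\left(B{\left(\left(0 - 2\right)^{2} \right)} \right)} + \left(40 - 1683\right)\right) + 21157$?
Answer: $19986$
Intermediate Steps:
$B{\left(C \right)} = 2 C \left(-1 + C\right)$
$K{\left(j \right)} = 88 + 16 j$ ($K{\left(j \right)} = 16 j + 88 = 88 + 16 j$)
$\left(K{\left(B{\left(\left(0 - 2\right)^{2} \right)} \right)} + \left(40 - 1683\right)\right) + 21157 = \left(\left(88 + 16 \cdot 2 \left(0 - 2\right)^{2} \left(-1 + \left(0 - 2\right)^{2}\right)\right) + \left(40 - 1683\right)\right) + 21157 = \left(\left(88 + 16 \cdot 2 \left(-2\right)^{2} \left(-1 + \left(-2\right)^{2}\right)\right) + \left(40 - 1683\right)\right) + 21157 = \left(\left(88 + 16 \cdot 2 \cdot 4 \left(-1 + 4\right)\right) - 1643\right) + 21157 = \left(\left(88 + 16 \cdot 2 \cdot 4 \cdot 3\right) - 1643\right) + 21157 = \left(\left(88 + 16 \cdot 24\right) - 1643\right) + 21157 = \left(\left(88 + 384\right) - 1643\right) + 21157 = \left(472 - 1643\right) + 21157 = -1171 + 21157 = 19986$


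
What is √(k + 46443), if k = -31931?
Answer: 4*√907 ≈ 120.47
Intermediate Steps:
√(k + 46443) = √(-31931 + 46443) = √14512 = 4*√907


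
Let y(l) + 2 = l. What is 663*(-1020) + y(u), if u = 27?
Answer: -676235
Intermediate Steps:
y(l) = -2 + l
663*(-1020) + y(u) = 663*(-1020) + (-2 + 27) = -676260 + 25 = -676235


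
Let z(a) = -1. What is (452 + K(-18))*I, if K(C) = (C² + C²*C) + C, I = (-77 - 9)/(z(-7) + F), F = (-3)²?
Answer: 109091/2 ≈ 54546.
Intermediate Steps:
F = 9
I = -43/4 (I = (-77 - 9)/(-1 + 9) = -86/8 = -86*⅛ = -43/4 ≈ -10.750)
K(C) = C + C² + C³ (K(C) = (C² + C³) + C = C + C² + C³)
(452 + K(-18))*I = (452 - 18*(1 - 18 + (-18)²))*(-43/4) = (452 - 18*(1 - 18 + 324))*(-43/4) = (452 - 18*307)*(-43/4) = (452 - 5526)*(-43/4) = -5074*(-43/4) = 109091/2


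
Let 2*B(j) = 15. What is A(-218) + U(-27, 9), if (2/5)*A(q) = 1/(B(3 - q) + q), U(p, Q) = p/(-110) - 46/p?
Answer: 2422319/1250370 ≈ 1.9373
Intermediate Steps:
B(j) = 15/2 (B(j) = (1/2)*15 = 15/2)
U(p, Q) = -46/p - p/110 (U(p, Q) = p*(-1/110) - 46/p = -p/110 - 46/p = -46/p - p/110)
A(q) = 5/(2*(15/2 + q))
A(-218) + U(-27, 9) = 5/(15 + 2*(-218)) + (-46/(-27) - 1/110*(-27)) = 5/(15 - 436) + (-46*(-1/27) + 27/110) = 5/(-421) + (46/27 + 27/110) = 5*(-1/421) + 5789/2970 = -5/421 + 5789/2970 = 2422319/1250370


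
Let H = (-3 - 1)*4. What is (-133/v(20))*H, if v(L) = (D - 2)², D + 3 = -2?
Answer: 304/7 ≈ 43.429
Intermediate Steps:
D = -5 (D = -3 - 2 = -5)
H = -16 (H = -4*4 = -16)
v(L) = 49 (v(L) = (-5 - 2)² = (-7)² = 49)
(-133/v(20))*H = -133/49*(-16) = -133*1/49*(-16) = -19/7*(-16) = 304/7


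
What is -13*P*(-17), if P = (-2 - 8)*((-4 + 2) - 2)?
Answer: 8840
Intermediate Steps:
P = 40 (P = -10*(-2 - 2) = -10*(-4) = 40)
-13*P*(-17) = -13*40*(-17) = -520*(-17) = 8840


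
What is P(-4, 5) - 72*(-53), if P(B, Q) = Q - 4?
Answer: 3817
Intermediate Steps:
P(B, Q) = -4 + Q
P(-4, 5) - 72*(-53) = (-4 + 5) - 72*(-53) = 1 + 3816 = 3817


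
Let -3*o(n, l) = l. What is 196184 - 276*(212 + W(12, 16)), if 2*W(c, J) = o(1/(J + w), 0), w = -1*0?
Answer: 137672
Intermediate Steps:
w = 0
o(n, l) = -l/3
W(c, J) = 0 (W(c, J) = (-⅓*0)/2 = (½)*0 = 0)
196184 - 276*(212 + W(12, 16)) = 196184 - 276*(212 + 0) = 196184 - 276*212 = 196184 - 1*58512 = 196184 - 58512 = 137672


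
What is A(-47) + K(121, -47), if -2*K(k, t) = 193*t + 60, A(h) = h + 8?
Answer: 8933/2 ≈ 4466.5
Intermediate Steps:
A(h) = 8 + h
K(k, t) = -30 - 193*t/2 (K(k, t) = -(193*t + 60)/2 = -(60 + 193*t)/2 = -30 - 193*t/2)
A(-47) + K(121, -47) = (8 - 47) + (-30 - 193/2*(-47)) = -39 + (-30 + 9071/2) = -39 + 9011/2 = 8933/2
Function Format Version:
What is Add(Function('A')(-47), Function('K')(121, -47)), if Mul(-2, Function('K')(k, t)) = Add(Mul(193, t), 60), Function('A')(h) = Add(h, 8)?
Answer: Rational(8933, 2) ≈ 4466.5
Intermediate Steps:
Function('A')(h) = Add(8, h)
Function('K')(k, t) = Add(-30, Mul(Rational(-193, 2), t)) (Function('K')(k, t) = Mul(Rational(-1, 2), Add(Mul(193, t), 60)) = Mul(Rational(-1, 2), Add(60, Mul(193, t))) = Add(-30, Mul(Rational(-193, 2), t)))
Add(Function('A')(-47), Function('K')(121, -47)) = Add(Add(8, -47), Add(-30, Mul(Rational(-193, 2), -47))) = Add(-39, Add(-30, Rational(9071, 2))) = Add(-39, Rational(9011, 2)) = Rational(8933, 2)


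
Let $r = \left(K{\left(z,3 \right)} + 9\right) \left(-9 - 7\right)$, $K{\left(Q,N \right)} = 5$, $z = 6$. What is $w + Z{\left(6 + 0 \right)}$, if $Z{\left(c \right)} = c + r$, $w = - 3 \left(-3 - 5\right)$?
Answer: $-194$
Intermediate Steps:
$w = 24$ ($w = \left(-3\right) \left(-8\right) = 24$)
$r = -224$ ($r = \left(5 + 9\right) \left(-9 - 7\right) = 14 \left(-16\right) = -224$)
$Z{\left(c \right)} = -224 + c$ ($Z{\left(c \right)} = c - 224 = -224 + c$)
$w + Z{\left(6 + 0 \right)} = 24 + \left(-224 + \left(6 + 0\right)\right) = 24 + \left(-224 + 6\right) = 24 - 218 = -194$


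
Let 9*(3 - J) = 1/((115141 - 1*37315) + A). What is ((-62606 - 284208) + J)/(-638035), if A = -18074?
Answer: 186503857849/343114805880 ≈ 0.54356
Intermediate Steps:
J = 1613303/537768 (J = 3 - 1/(9*((115141 - 1*37315) - 18074)) = 3 - 1/(9*((115141 - 37315) - 18074)) = 3 - 1/(9*(77826 - 18074)) = 3 - ⅑/59752 = 3 - ⅑*1/59752 = 3 - 1/537768 = 1613303/537768 ≈ 3.0000)
((-62606 - 284208) + J)/(-638035) = ((-62606 - 284208) + 1613303/537768)/(-638035) = (-346814 + 1613303/537768)*(-1/638035) = -186503857849/537768*(-1/638035) = 186503857849/343114805880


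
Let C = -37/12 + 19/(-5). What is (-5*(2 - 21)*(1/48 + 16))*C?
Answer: -6034343/576 ≈ -10476.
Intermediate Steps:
C = -413/60 (C = -37*1/12 + 19*(-1/5) = -37/12 - 19/5 = -413/60 ≈ -6.8833)
(-5*(2 - 21)*(1/48 + 16))*C = -5*(2 - 21)*(1/48 + 16)*(-413/60) = -(-95)*(1/48 + 16)*(-413/60) = -(-95)*769/48*(-413/60) = -5*(-14611/48)*(-413/60) = (73055/48)*(-413/60) = -6034343/576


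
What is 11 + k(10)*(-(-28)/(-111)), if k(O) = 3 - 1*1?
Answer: 1165/111 ≈ 10.495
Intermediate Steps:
k(O) = 2 (k(O) = 3 - 1 = 2)
11 + k(10)*(-(-28)/(-111)) = 11 + 2*(-(-28)/(-111)) = 11 + 2*(-(-28)*(-1)/111) = 11 + 2*(-1*28/111) = 11 + 2*(-28/111) = 11 - 56/111 = 1165/111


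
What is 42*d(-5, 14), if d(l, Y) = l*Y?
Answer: -2940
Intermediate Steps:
d(l, Y) = Y*l
42*d(-5, 14) = 42*(14*(-5)) = 42*(-70) = -2940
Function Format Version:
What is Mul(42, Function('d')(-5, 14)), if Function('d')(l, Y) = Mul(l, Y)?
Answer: -2940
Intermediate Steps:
Function('d')(l, Y) = Mul(Y, l)
Mul(42, Function('d')(-5, 14)) = Mul(42, Mul(14, -5)) = Mul(42, -70) = -2940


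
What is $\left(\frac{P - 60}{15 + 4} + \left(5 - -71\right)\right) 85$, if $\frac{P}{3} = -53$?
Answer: $\frac{104125}{19} \approx 5480.3$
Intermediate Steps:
$P = -159$ ($P = 3 \left(-53\right) = -159$)
$\left(\frac{P - 60}{15 + 4} + \left(5 - -71\right)\right) 85 = \left(\frac{-159 - 60}{15 + 4} + \left(5 - -71\right)\right) 85 = \left(- \frac{219}{19} + \left(5 + 71\right)\right) 85 = \left(\left(-219\right) \frac{1}{19} + 76\right) 85 = \left(- \frac{219}{19} + 76\right) 85 = \frac{1225}{19} \cdot 85 = \frac{104125}{19}$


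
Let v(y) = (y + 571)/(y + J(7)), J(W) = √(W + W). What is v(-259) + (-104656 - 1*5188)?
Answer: -80955916/737 - 24*√14/5159 ≈ -1.0985e+5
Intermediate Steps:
J(W) = √2*√W (J(W) = √(2*W) = √2*√W)
v(y) = (571 + y)/(y + √14) (v(y) = (y + 571)/(y + √2*√7) = (571 + y)/(y + √14))
v(-259) + (-104656 - 1*5188) = (571 - 259)/(-259 + √14) + (-104656 - 1*5188) = 312/(-259 + √14) + (-104656 - 5188) = 312/(-259 + √14) - 109844 = -109844 + 312/(-259 + √14)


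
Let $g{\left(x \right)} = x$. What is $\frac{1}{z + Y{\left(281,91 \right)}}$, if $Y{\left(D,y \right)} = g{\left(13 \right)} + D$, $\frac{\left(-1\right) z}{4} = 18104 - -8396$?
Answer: $- \frac{1}{105706} \approx -9.4602 \cdot 10^{-6}$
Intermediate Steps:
$z = -106000$ ($z = - 4 \left(18104 - -8396\right) = - 4 \left(18104 + 8396\right) = \left(-4\right) 26500 = -106000$)
$Y{\left(D,y \right)} = 13 + D$
$\frac{1}{z + Y{\left(281,91 \right)}} = \frac{1}{-106000 + \left(13 + 281\right)} = \frac{1}{-106000 + 294} = \frac{1}{-105706} = - \frac{1}{105706}$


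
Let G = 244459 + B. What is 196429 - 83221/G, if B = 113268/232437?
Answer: 3720452433520834/18940476617 ≈ 1.9643e+5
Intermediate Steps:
B = 37756/77479 (B = 113268*(1/232437) = 37756/77479 ≈ 0.48731)
G = 18940476617/77479 (G = 244459 + 37756/77479 = 18940476617/77479 ≈ 2.4446e+5)
196429 - 83221/G = 196429 - 83221/18940476617/77479 = 196429 - 83221*77479/18940476617 = 196429 - 1*6447879859/18940476617 = 196429 - 6447879859/18940476617 = 3720452433520834/18940476617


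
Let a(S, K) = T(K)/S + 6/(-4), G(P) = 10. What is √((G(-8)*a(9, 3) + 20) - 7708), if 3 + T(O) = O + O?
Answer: I*√69297/3 ≈ 87.748*I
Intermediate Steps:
T(O) = -3 + 2*O (T(O) = -3 + (O + O) = -3 + 2*O)
a(S, K) = -3/2 + (-3 + 2*K)/S (a(S, K) = (-3 + 2*K)/S + 6/(-4) = (-3 + 2*K)/S + 6*(-¼) = (-3 + 2*K)/S - 3/2 = -3/2 + (-3 + 2*K)/S)
√((G(-8)*a(9, 3) + 20) - 7708) = √((10*((½)*(-6 - 3*9 + 4*3)/9) + 20) - 7708) = √((10*((½)*(⅑)*(-6 - 27 + 12)) + 20) - 7708) = √((10*((½)*(⅑)*(-21)) + 20) - 7708) = √((10*(-7/6) + 20) - 7708) = √((-35/3 + 20) - 7708) = √(25/3 - 7708) = √(-23099/3) = I*√69297/3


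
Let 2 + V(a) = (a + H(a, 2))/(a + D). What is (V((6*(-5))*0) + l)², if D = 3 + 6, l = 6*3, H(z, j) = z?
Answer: 256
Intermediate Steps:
l = 18
D = 9
V(a) = -2 + 2*a/(9 + a) (V(a) = -2 + (a + a)/(a + 9) = -2 + (2*a)/(9 + a) = -2 + 2*a/(9 + a))
(V((6*(-5))*0) + l)² = (-18/(9 + (6*(-5))*0) + 18)² = (-18/(9 - 30*0) + 18)² = (-18/(9 + 0) + 18)² = (-18/9 + 18)² = (-18*⅑ + 18)² = (-2 + 18)² = 16² = 256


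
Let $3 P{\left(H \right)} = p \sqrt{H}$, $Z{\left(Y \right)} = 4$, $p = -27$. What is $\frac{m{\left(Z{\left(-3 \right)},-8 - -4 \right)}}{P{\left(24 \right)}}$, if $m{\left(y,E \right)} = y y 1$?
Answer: $- \frac{4 \sqrt{6}}{27} \approx -0.36289$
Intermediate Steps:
$m{\left(y,E \right)} = y^{2}$ ($m{\left(y,E \right)} = y^{2} \cdot 1 = y^{2}$)
$P{\left(H \right)} = - 9 \sqrt{H}$ ($P{\left(H \right)} = \frac{\left(-27\right) \sqrt{H}}{3} = - 9 \sqrt{H}$)
$\frac{m{\left(Z{\left(-3 \right)},-8 - -4 \right)}}{P{\left(24 \right)}} = \frac{4^{2}}{\left(-9\right) \sqrt{24}} = \frac{16}{\left(-9\right) 2 \sqrt{6}} = \frac{16}{\left(-18\right) \sqrt{6}} = 16 \left(- \frac{\sqrt{6}}{108}\right) = - \frac{4 \sqrt{6}}{27}$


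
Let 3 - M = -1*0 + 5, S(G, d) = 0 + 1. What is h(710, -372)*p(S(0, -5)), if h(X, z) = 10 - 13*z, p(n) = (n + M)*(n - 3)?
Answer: 9692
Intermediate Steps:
S(G, d) = 1
M = -2 (M = 3 - (-1*0 + 5) = 3 - (0 + 5) = 3 - 1*5 = 3 - 5 = -2)
p(n) = (-3 + n)*(-2 + n) (p(n) = (n - 2)*(n - 3) = (-2 + n)*(-3 + n) = (-3 + n)*(-2 + n))
h(710, -372)*p(S(0, -5)) = (10 - 13*(-372))*(6 + 1² - 5*1) = (10 + 4836)*(6 + 1 - 5) = 4846*2 = 9692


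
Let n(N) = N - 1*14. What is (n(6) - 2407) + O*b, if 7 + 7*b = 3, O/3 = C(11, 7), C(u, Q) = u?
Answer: -17037/7 ≈ -2433.9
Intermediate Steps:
O = 33 (O = 3*11 = 33)
b = -4/7 (b = -1 + (⅐)*3 = -1 + 3/7 = -4/7 ≈ -0.57143)
n(N) = -14 + N (n(N) = N - 14 = -14 + N)
(n(6) - 2407) + O*b = ((-14 + 6) - 2407) + 33*(-4/7) = (-8 - 2407) - 132/7 = -2415 - 132/7 = -17037/7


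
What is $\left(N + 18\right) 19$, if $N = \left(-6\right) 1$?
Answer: $228$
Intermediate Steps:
$N = -6$
$\left(N + 18\right) 19 = \left(-6 + 18\right) 19 = 12 \cdot 19 = 228$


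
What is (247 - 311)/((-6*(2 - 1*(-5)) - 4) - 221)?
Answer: 64/267 ≈ 0.23970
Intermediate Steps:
(247 - 311)/((-6*(2 - 1*(-5)) - 4) - 221) = -64/((-6*(2 + 5) - 4) - 221) = -64/((-6*7 - 4) - 221) = -64/((-42 - 4) - 221) = -64/(-46 - 221) = -64/(-267) = -64*(-1/267) = 64/267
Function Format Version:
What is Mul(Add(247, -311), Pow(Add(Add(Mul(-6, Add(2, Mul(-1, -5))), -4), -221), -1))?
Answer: Rational(64, 267) ≈ 0.23970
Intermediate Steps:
Mul(Add(247, -311), Pow(Add(Add(Mul(-6, Add(2, Mul(-1, -5))), -4), -221), -1)) = Mul(-64, Pow(Add(Add(Mul(-6, Add(2, 5)), -4), -221), -1)) = Mul(-64, Pow(Add(Add(Mul(-6, 7), -4), -221), -1)) = Mul(-64, Pow(Add(Add(-42, -4), -221), -1)) = Mul(-64, Pow(Add(-46, -221), -1)) = Mul(-64, Pow(-267, -1)) = Mul(-64, Rational(-1, 267)) = Rational(64, 267)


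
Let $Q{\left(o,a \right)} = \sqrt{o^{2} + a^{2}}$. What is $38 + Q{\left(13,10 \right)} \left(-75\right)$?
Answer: $38 - 75 \sqrt{269} \approx -1192.1$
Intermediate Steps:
$Q{\left(o,a \right)} = \sqrt{a^{2} + o^{2}}$
$38 + Q{\left(13,10 \right)} \left(-75\right) = 38 + \sqrt{10^{2} + 13^{2}} \left(-75\right) = 38 + \sqrt{100 + 169} \left(-75\right) = 38 + \sqrt{269} \left(-75\right) = 38 - 75 \sqrt{269}$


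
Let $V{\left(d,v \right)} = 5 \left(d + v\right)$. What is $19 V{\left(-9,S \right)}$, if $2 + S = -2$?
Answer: $-1235$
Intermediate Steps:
$S = -4$ ($S = -2 - 2 = -4$)
$V{\left(d,v \right)} = 5 d + 5 v$
$19 V{\left(-9,S \right)} = 19 \left(5 \left(-9\right) + 5 \left(-4\right)\right) = 19 \left(-45 - 20\right) = 19 \left(-65\right) = -1235$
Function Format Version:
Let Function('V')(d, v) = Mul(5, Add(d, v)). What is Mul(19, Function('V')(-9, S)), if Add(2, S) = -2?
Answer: -1235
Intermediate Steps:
S = -4 (S = Add(-2, -2) = -4)
Function('V')(d, v) = Add(Mul(5, d), Mul(5, v))
Mul(19, Function('V')(-9, S)) = Mul(19, Add(Mul(5, -9), Mul(5, -4))) = Mul(19, Add(-45, -20)) = Mul(19, -65) = -1235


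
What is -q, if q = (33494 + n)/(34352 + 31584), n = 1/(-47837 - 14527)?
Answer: -2088819815/4112032704 ≈ -0.50798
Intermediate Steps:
n = -1/62364 (n = 1/(-62364) = -1/62364 ≈ -1.6035e-5)
q = 2088819815/4112032704 (q = (33494 - 1/62364)/(34352 + 31584) = (2088819815/62364)/65936 = (2088819815/62364)*(1/65936) = 2088819815/4112032704 ≈ 0.50798)
-q = -1*2088819815/4112032704 = -2088819815/4112032704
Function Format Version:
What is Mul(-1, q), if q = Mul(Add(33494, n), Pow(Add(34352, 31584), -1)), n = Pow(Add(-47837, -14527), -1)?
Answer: Rational(-2088819815, 4112032704) ≈ -0.50798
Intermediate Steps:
n = Rational(-1, 62364) (n = Pow(-62364, -1) = Rational(-1, 62364) ≈ -1.6035e-5)
q = Rational(2088819815, 4112032704) (q = Mul(Add(33494, Rational(-1, 62364)), Pow(Add(34352, 31584), -1)) = Mul(Rational(2088819815, 62364), Pow(65936, -1)) = Mul(Rational(2088819815, 62364), Rational(1, 65936)) = Rational(2088819815, 4112032704) ≈ 0.50798)
Mul(-1, q) = Mul(-1, Rational(2088819815, 4112032704)) = Rational(-2088819815, 4112032704)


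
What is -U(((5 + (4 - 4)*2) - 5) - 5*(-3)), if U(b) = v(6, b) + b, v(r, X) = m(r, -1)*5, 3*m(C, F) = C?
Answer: -25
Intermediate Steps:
m(C, F) = C/3
v(r, X) = 5*r/3 (v(r, X) = (r/3)*5 = 5*r/3)
U(b) = 10 + b (U(b) = (5/3)*6 + b = 10 + b)
-U(((5 + (4 - 4)*2) - 5) - 5*(-3)) = -(10 + (((5 + (4 - 4)*2) - 5) - 5*(-3))) = -(10 + (((5 + 0*2) - 5) + 15)) = -(10 + (((5 + 0) - 5) + 15)) = -(10 + ((5 - 5) + 15)) = -(10 + (0 + 15)) = -(10 + 15) = -1*25 = -25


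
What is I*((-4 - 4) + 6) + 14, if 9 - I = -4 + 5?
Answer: -2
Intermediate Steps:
I = 8 (I = 9 - (-4 + 5) = 9 - 1*1 = 9 - 1 = 8)
I*((-4 - 4) + 6) + 14 = 8*((-4 - 4) + 6) + 14 = 8*(-8 + 6) + 14 = 8*(-2) + 14 = -16 + 14 = -2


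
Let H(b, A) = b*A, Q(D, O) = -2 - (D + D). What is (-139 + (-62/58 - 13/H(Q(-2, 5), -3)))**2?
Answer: 575760025/30276 ≈ 19017.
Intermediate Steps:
Q(D, O) = -2 - 2*D
H(b, A) = A*b
(-139 + (-62/58 - 13/H(Q(-2, 5), -3)))**2 = (-139 + (-62/58 - 13*(-1/(3*(-2 - 2*(-2))))))**2 = (-139 + (-62*1/58 - 13*(-1/(3*(-2 + 4)))))**2 = (-139 + (-31/29 - 13/((-3*2))))**2 = (-139 + (-31/29 - 13/(-6)))**2 = (-139 + (-31/29 - 13*(-1/6)))**2 = (-139 + (-31/29 + 13/6))**2 = (-139 + 191/174)**2 = (-23995/174)**2 = 575760025/30276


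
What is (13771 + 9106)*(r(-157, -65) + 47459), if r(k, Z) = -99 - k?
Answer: 1087046409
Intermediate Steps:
(13771 + 9106)*(r(-157, -65) + 47459) = (13771 + 9106)*((-99 - 1*(-157)) + 47459) = 22877*((-99 + 157) + 47459) = 22877*(58 + 47459) = 22877*47517 = 1087046409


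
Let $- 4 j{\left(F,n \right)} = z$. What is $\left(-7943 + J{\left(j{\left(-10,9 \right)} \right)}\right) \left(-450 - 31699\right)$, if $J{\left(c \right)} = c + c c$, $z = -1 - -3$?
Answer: $\frac{1021470177}{4} \approx 2.5537 \cdot 10^{8}$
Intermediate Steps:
$z = 2$ ($z = -1 + 3 = 2$)
$j{\left(F,n \right)} = - \frac{1}{2}$ ($j{\left(F,n \right)} = \left(- \frac{1}{4}\right) 2 = - \frac{1}{2}$)
$J{\left(c \right)} = c + c^{2}$
$\left(-7943 + J{\left(j{\left(-10,9 \right)} \right)}\right) \left(-450 - 31699\right) = \left(-7943 - \frac{1 - \frac{1}{2}}{2}\right) \left(-450 - 31699\right) = \left(-7943 - \frac{1}{4}\right) \left(-32149\right) = \left(- \frac{31773}{4}\right) \left(-32149\right) = \frac{1021470177}{4}$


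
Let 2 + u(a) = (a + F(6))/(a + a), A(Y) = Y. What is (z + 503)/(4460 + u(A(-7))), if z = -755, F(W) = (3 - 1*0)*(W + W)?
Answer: -3528/62383 ≈ -0.056554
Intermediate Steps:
F(W) = 6*W (F(W) = (3 + 0)*(2*W) = 3*(2*W) = 6*W)
u(a) = -2 + (36 + a)/(2*a) (u(a) = -2 + (a + 6*6)/(a + a) = -2 + (a + 36)/((2*a)) = -2 + (36 + a)*(1/(2*a)) = -2 + (36 + a)/(2*a))
(z + 503)/(4460 + u(A(-7))) = (-755 + 503)/(4460 + (-3/2 + 18/(-7))) = -252/(4460 + (-3/2 + 18*(-1/7))) = -252/(4460 + (-3/2 - 18/7)) = -252/(4460 - 57/14) = -252/62383/14 = -252*14/62383 = -3528/62383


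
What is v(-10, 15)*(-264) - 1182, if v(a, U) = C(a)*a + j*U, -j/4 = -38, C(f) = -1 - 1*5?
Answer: -618942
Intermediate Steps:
C(f) = -6 (C(f) = -1 - 5 = -6)
j = 152 (j = -4*(-38) = 152)
v(a, U) = -6*a + 152*U
v(-10, 15)*(-264) - 1182 = (-6*(-10) + 152*15)*(-264) - 1182 = (60 + 2280)*(-264) - 1182 = 2340*(-264) - 1182 = -617760 - 1182 = -618942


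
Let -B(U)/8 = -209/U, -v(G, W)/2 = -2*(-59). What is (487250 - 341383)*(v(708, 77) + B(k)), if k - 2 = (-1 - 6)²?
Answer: -1511765588/51 ≈ -2.9642e+7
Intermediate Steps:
v(G, W) = -236 (v(G, W) = -(-4)*(-59) = -2*118 = -236)
k = 51 (k = 2 + (-1 - 6)² = 2 + (-7)² = 2 + 49 = 51)
B(U) = 1672/U (B(U) = -(-1672)/U = 1672/U)
(487250 - 341383)*(v(708, 77) + B(k)) = (487250 - 341383)*(-236 + 1672/51) = 145867*(-236 + 1672*(1/51)) = 145867*(-236 + 1672/51) = 145867*(-10364/51) = -1511765588/51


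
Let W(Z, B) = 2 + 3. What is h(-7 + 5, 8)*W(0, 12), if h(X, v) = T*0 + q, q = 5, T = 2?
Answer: 25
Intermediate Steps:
W(Z, B) = 5
h(X, v) = 5 (h(X, v) = 2*0 + 5 = 0 + 5 = 5)
h(-7 + 5, 8)*W(0, 12) = 5*5 = 25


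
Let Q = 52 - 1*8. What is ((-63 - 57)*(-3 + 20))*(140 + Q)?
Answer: -375360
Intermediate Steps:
Q = 44 (Q = 52 - 8 = 44)
((-63 - 57)*(-3 + 20))*(140 + Q) = ((-63 - 57)*(-3 + 20))*(140 + 44) = -120*17*184 = -2040*184 = -375360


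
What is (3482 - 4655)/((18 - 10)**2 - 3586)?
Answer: 391/1174 ≈ 0.33305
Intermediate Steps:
(3482 - 4655)/((18 - 10)**2 - 3586) = -1173/(8**2 - 3586) = -1173/(64 - 3586) = -1173/(-3522) = -1173*(-1/3522) = 391/1174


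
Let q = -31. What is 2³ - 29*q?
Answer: 907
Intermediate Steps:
2³ - 29*q = 2³ - 29*(-31) = 8 + 899 = 907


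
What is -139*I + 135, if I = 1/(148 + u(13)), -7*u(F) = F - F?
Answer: 19841/148 ≈ 134.06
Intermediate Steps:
u(F) = 0 (u(F) = -(F - F)/7 = -⅐*0 = 0)
I = 1/148 (I = 1/(148 + 0) = 1/148 ≈ 0.0067568)
-139*I + 135 = -139*1/148 + 135 = -139/148 + 135 = 19841/148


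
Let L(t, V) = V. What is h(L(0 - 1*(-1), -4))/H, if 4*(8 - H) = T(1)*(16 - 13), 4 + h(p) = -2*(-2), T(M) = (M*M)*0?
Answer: 0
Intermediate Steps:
T(M) = 0 (T(M) = M**2*0 = 0)
h(p) = 0 (h(p) = -4 - 2*(-2) = -4 + 4 = 0)
H = 8 (H = 8 - 0*(16 - 13) = 8 - 0*3 = 8 - 1/4*0 = 8 + 0 = 8)
h(L(0 - 1*(-1), -4))/H = 0/8 = 0*(1/8) = 0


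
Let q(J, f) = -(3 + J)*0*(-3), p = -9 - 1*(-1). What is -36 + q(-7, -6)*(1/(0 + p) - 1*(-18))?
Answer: -36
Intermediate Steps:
p = -8 (p = -9 + 1 = -8)
q(J, f) = 0 (q(J, f) = -1*0*(-3) = 0*(-3) = 0)
-36 + q(-7, -6)*(1/(0 + p) - 1*(-18)) = -36 + 0*(1/(0 - 8) - 1*(-18)) = -36 + 0*(1/(-8) + 18) = -36 + 0*(-⅛ + 18) = -36 + 0*(143/8) = -36 + 0 = -36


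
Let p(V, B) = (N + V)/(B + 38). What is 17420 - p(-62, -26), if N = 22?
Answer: 52270/3 ≈ 17423.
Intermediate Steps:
p(V, B) = (22 + V)/(38 + B) (p(V, B) = (22 + V)/(B + 38) = (22 + V)/(38 + B))
17420 - p(-62, -26) = 17420 - (22 - 62)/(38 - 26) = 17420 - (-40)/12 = 17420 - 1*(-10/3) = 17420 + 10/3 = 52270/3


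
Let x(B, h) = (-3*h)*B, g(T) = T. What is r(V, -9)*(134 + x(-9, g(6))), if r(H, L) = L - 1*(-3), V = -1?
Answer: -1776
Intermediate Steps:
x(B, h) = -3*B*h
r(H, L) = 3 + L (r(H, L) = L + 3 = 3 + L)
r(V, -9)*(134 + x(-9, g(6))) = (3 - 9)*(134 - 3*(-9)*6) = -6*(134 + 162) = -6*296 = -1776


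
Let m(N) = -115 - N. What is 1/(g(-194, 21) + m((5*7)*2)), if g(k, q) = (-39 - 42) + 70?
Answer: -1/196 ≈ -0.0051020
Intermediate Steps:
g(k, q) = -11 (g(k, q) = -81 + 70 = -11)
1/(g(-194, 21) + m((5*7)*2)) = 1/(-11 + (-115 - 5*7*2)) = 1/(-11 + (-115 - 35*2)) = 1/(-11 + (-115 - 1*70)) = 1/(-11 + (-115 - 70)) = 1/(-11 - 185) = 1/(-196) = -1/196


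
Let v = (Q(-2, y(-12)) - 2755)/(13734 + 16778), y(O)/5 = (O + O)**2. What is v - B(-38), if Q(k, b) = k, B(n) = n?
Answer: 1156699/30512 ≈ 37.910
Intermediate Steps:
y(O) = 20*O**2 (y(O) = 5*(O + O)**2 = 5*(2*O)**2 = 5*(4*O**2) = 20*O**2)
v = -2757/30512 (v = (-2 - 2755)/(13734 + 16778) = -2757/30512 ≈ -0.090358)
v - B(-38) = -2757/30512 - 1*(-38) = -2757/30512 + 38 = 1156699/30512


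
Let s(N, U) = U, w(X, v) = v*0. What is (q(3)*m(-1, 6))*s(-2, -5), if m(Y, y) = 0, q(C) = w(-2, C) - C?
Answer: 0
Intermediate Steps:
w(X, v) = 0
q(C) = -C (q(C) = 0 - C = -C)
(q(3)*m(-1, 6))*s(-2, -5) = (-1*3*0)*(-5) = -3*0*(-5) = 0*(-5) = 0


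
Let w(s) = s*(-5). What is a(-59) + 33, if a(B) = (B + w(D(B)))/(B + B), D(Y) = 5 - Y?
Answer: 4273/118 ≈ 36.212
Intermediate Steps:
w(s) = -5*s
a(B) = (-25 + 6*B)/(2*B) (a(B) = (B - 5*(5 - B))/(B + B) = (B + (-25 + 5*B))/((2*B)) = (-25 + 6*B)*(1/(2*B)) = (-25 + 6*B)/(2*B))
a(-59) + 33 = (3 - 25/2/(-59)) + 33 = (3 - 25/2*(-1/59)) + 33 = (3 + 25/118) + 33 = 379/118 + 33 = 4273/118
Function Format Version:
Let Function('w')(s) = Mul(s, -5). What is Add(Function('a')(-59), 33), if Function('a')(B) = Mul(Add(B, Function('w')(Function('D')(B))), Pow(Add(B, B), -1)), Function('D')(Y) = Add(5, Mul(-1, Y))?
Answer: Rational(4273, 118) ≈ 36.212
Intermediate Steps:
Function('w')(s) = Mul(-5, s)
Function('a')(B) = Mul(Rational(1, 2), Pow(B, -1), Add(-25, Mul(6, B))) (Function('a')(B) = Mul(Add(B, Mul(-5, Add(5, Mul(-1, B)))), Pow(Add(B, B), -1)) = Mul(Add(B, Add(-25, Mul(5, B))), Pow(Mul(2, B), -1)) = Mul(Add(-25, Mul(6, B)), Mul(Rational(1, 2), Pow(B, -1))) = Mul(Rational(1, 2), Pow(B, -1), Add(-25, Mul(6, B))))
Add(Function('a')(-59), 33) = Add(Add(3, Mul(Rational(-25, 2), Pow(-59, -1))), 33) = Add(Add(3, Mul(Rational(-25, 2), Rational(-1, 59))), 33) = Add(Add(3, Rational(25, 118)), 33) = Add(Rational(379, 118), 33) = Rational(4273, 118)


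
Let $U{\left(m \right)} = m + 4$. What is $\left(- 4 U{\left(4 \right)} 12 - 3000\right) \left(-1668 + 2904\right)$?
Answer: $-4182624$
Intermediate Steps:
$U{\left(m \right)} = 4 + m$
$\left(- 4 U{\left(4 \right)} 12 - 3000\right) \left(-1668 + 2904\right) = \left(- 4 \left(4 + 4\right) 12 - 3000\right) \left(-1668 + 2904\right) = \left(\left(-4\right) 8 \cdot 12 - 3000\right) 1236 = \left(\left(-32\right) 12 - 3000\right) 1236 = \left(-384 - 3000\right) 1236 = \left(-3384\right) 1236 = -4182624$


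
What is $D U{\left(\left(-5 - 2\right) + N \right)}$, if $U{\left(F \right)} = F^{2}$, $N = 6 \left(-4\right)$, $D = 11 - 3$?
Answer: $7688$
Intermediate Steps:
$D = 8$ ($D = 11 - 3 = 8$)
$N = -24$
$D U{\left(\left(-5 - 2\right) + N \right)} = 8 \left(\left(-5 - 2\right) - 24\right)^{2} = 8 \left(-7 - 24\right)^{2} = 8 \left(-31\right)^{2} = 8 \cdot 961 = 7688$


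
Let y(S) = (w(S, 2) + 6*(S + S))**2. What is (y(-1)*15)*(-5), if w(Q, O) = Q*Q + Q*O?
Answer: -12675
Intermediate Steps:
w(Q, O) = Q**2 + O*Q
y(S) = (12*S + S*(2 + S))**2 (y(S) = (S*(2 + S) + 6*(S + S))**2 = (S*(2 + S) + 6*(2*S))**2 = (S*(2 + S) + 12*S)**2 = (12*S + S*(2 + S))**2)
(y(-1)*15)*(-5) = (((-1)**2*(14 - 1)**2)*15)*(-5) = ((1*13**2)*15)*(-5) = ((1*169)*15)*(-5) = (169*15)*(-5) = 2535*(-5) = -12675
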